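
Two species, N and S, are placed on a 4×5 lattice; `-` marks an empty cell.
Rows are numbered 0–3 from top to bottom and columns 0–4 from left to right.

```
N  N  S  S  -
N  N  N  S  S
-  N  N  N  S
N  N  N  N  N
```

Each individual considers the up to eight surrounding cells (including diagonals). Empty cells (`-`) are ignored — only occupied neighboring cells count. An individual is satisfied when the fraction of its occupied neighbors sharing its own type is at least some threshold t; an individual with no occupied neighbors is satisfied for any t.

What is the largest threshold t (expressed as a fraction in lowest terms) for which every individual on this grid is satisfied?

(0,0)N 3/3
(0,1)N 4/5
(0,2)S 2/5
(0,3)S 3/4
(1,0)N 4/4
(1,1)N 6/7
(1,2)N 5/8
(1,3)S 4/7
(1,4)S 3/4
(2,1)N 7/7
(2,2)N 7/8
(2,3)N 5/8
(2,4)S 2/5
(3,0)N 2/2
(3,1)N 4/4
(3,2)N 5/5
(3,3)N 4/5
(3,4)N 2/3
The smallest same-type fraction is 2/5 at (0,2), which reduces to 2/5. Any threshold above that leaves this individual unsatisfied.

2/5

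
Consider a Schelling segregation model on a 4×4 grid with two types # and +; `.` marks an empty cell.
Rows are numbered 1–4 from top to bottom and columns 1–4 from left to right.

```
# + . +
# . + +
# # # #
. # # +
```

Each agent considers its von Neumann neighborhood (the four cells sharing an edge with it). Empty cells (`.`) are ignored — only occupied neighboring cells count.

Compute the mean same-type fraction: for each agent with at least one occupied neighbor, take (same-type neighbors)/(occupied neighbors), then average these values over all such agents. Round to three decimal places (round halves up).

(1,1)# 1/2
(1,2)+ 0/1
(1,4)+ 1/1
(2,1)# 2/2
(2,3)+ 1/2
(2,4)+ 2/3
(3,1)# 2/2
(3,2)# 3/3
(3,3)# 3/4
(3,4)# 1/3
(4,2)# 2/2
(4,3)# 2/3
(4,4)+ 0/2
Sum over 13 agents: 1/2 + 0/1 + 1/1 + 2/2 + 1/2 + 2/3 + 2/2 + 3/3 + 3/4 + 1/3 + 2/2 + 2/3 + 0/2 = 101/12; mean = 101/12 ÷ 13 = 101/156 = 0.647435… → 0.647.

0.647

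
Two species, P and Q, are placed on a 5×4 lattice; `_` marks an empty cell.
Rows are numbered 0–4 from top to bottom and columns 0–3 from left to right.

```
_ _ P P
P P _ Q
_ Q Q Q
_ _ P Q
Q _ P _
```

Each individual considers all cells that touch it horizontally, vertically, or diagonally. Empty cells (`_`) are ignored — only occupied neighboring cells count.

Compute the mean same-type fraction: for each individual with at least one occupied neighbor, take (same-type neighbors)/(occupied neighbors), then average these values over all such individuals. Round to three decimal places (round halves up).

(0,2)P 2/3
(0,3)P 1/2
(1,0)P 1/2
(1,1)P 2/4
(1,3)Q 2/4
(2,1)Q 1/4
(2,2)Q 4/6
(2,3)Q 3/4
(3,2)P 1/5
(3,3)Q 2/4
(4,0)Q — no occupied neighbors
(4,2)P 1/2
Sum over 11 individuals: 2/3 + 1/2 + 1/2 + 2/4 + 2/4 + 1/4 + 4/6 + 3/4 + 1/5 + 2/4 + 1/2 = 83/15; mean = 83/15 ÷ 11 = 83/165 = 0.503030… → 0.503.

0.503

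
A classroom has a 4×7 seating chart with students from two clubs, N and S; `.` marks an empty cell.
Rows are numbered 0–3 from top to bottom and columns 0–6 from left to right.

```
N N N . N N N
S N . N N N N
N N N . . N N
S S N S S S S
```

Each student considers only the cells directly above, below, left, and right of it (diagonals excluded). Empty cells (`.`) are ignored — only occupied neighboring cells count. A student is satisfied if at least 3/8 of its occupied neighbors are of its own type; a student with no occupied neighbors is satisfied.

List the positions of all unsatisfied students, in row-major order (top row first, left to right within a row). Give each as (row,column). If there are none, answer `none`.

(1,0), (2,0), (3,1), (3,2)

(0,0)N 1/2 satisfied
(0,1)N 3/3 satisfied
(0,2)N 1/1 satisfied
(0,4)N 2/2 satisfied
(0,5)N 3/3 satisfied
(0,6)N 2/2 satisfied
(1,0)S 0/3 not
(1,1)N 2/3 satisfied
(1,3)N 1/1 satisfied
(1,4)N 3/3 satisfied
(1,5)N 4/4 satisfied
(1,6)N 3/3 satisfied
(2,0)N 1/3 not
(2,1)N 3/4 satisfied
(2,2)N 2/2 satisfied
(2,5)N 2/3 satisfied
(2,6)N 2/3 satisfied
(3,0)S 1/2 satisfied
(3,1)S 1/3 not
(3,2)N 1/3 not
(3,3)S 1/2 satisfied
(3,4)S 2/2 satisfied
(3,5)S 2/3 satisfied
(3,6)S 1/2 satisfied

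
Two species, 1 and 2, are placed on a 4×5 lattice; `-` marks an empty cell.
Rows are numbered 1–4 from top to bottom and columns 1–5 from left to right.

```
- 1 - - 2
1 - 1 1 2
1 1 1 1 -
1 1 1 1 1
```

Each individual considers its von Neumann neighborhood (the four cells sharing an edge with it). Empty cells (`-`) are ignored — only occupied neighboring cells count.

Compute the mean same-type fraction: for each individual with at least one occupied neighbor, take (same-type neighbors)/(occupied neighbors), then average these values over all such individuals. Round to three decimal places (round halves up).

0.940

Row 1: (1,2)1 — no occupied neighbors · (1,5)2 1/1
Row 2: (2,1)1 1/1 · (2,3)1 2/2 · (2,4)1 2/3 · (2,5)2 1/2
Row 3: (3,1)1 3/3 · (3,2)1 3/3 · (3,3)1 4/4 · (3,4)1 3/3
Row 4: (4,1)1 2/2 · (4,2)1 3/3 · (4,3)1 3/3 · (4,4)1 3/3 · (4,5)1 1/1
Sum over 14 individuals: 1/1 + 1/1 + 2/2 + 2/3 + 1/2 + 3/3 + 3/3 + 4/4 + 3/3 + 2/2 + 3/3 + 3/3 + 3/3 + 1/1 = 79/6; mean = 79/6 ÷ 14 = 79/84 = 0.940476… → 0.940.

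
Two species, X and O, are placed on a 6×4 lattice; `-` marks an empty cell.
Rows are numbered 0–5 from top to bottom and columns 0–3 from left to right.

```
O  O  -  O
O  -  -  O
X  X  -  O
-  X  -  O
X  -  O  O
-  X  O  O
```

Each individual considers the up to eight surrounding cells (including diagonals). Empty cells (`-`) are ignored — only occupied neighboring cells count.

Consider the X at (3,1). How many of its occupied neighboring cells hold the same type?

Occupied neighbors of (3,1): (2,0)=X, (2,1)=X, (4,0)=X, (4,2)=O.
Same type (X): 3 of 4.

3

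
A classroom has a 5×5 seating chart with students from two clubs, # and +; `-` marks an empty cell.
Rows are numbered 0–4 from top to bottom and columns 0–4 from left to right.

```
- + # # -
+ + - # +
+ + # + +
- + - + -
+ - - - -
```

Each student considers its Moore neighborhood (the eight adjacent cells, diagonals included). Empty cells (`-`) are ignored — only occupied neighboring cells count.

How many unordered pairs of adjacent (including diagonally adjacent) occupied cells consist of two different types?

Scan each occupied cell's neighbors to the right and below (and the two forward diagonals) so each pair is counted once.
From row 0: 3 unlike of 8 pairs (running 3/8).
From row 1: 4 unlike of 12 pairs (running 7/20).
From row 2: 4 unlike of 10 pairs (running 11/30).
From row 3: 0 unlike of 1 pairs (running 11/31).
Total adjacent occupied pairs: 31; unlike-type pairs: 11.

11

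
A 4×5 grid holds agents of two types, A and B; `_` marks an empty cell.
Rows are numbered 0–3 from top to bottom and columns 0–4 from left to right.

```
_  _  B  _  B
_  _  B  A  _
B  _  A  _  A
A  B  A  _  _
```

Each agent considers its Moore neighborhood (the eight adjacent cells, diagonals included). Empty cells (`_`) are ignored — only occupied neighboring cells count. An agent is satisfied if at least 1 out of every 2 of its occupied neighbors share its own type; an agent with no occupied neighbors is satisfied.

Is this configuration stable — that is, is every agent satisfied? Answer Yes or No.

No

Row 0: (0,2)B 1/2 ok · (0,4)B 0/1 unhappy
Row 1: (1,2)B 1/3 unhappy · (1,3)A 2/5 unhappy
Row 2: (2,0)B 1/2 ok · (2,2)A 2/4 ok · (2,4)A 1/1 ok
Row 3: (3,0)A 0/2 unhappy · (3,1)B 1/4 unhappy · (3,2)A 1/2 ok
For instance (0,4) has only 0/1 same-type neighbors, below 1/2.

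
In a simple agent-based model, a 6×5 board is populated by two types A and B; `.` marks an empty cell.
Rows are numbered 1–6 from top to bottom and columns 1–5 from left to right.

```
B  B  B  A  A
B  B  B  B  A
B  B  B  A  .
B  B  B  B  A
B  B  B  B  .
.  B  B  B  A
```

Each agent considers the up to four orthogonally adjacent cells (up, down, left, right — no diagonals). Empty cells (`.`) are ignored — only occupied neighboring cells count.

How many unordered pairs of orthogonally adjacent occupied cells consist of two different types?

8

Scan each occupied cell's neighbors to the right and below so each pair is counted once.
From row 1: 2 unlike of 9 pairs (running 2/9).
From row 2: 2 unlike of 8 pairs (running 4/17).
From row 3: 2 unlike of 7 pairs (running 6/24).
From row 4: 1 unlike of 8 pairs (running 7/32).
From row 5: 0 unlike of 6 pairs (running 7/38).
From row 6: 1 unlike of 3 pairs (running 8/41).
Total adjacent occupied pairs: 41; unlike-type pairs: 8.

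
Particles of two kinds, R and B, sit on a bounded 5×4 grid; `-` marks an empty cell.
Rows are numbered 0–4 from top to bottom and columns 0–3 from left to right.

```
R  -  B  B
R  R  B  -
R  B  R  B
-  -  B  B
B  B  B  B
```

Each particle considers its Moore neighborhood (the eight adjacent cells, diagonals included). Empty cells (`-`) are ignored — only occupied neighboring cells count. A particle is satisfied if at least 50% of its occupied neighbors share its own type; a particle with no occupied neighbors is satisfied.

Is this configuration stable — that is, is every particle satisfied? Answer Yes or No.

Row 0: (0,0)R 2/2 satisfied · (0,2)B 2/3 satisfied · (0,3)B 2/2 satisfied
Row 1: (1,0)R 3/4 satisfied · (1,1)R 4/7 satisfied · (1,2)B 4/6 satisfied
Row 2: (2,0)R 2/3 satisfied · (2,1)B 2/6 not · (2,2)R 1/6 not · (2,3)B 3/4 satisfied
Row 3: (3,2)B 6/7 satisfied · (3,3)B 4/5 satisfied
Row 4: (4,0)B 1/1 satisfied · (4,1)B 3/3 satisfied · (4,2)B 4/4 satisfied · (4,3)B 3/3 satisfied
For instance (2,1) has only 2/6 same-type neighbors, below 1/2.

No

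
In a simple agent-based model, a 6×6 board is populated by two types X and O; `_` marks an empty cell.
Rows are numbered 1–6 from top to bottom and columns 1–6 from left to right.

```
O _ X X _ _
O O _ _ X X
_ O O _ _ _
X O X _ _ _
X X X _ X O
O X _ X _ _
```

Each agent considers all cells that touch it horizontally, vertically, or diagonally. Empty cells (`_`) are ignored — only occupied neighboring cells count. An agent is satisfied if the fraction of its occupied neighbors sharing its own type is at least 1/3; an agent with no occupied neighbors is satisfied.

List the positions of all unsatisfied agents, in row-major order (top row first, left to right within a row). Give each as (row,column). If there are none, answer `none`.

Row 1: (1,1)O 2/2 satisfied · (1,3)X 1/2 satisfied · (1,4)X 2/2 satisfied
Row 2: (2,1)O 3/3 satisfied · (2,2)O 4/5 satisfied · (2,5)X 2/2 satisfied · (2,6)X 1/1 satisfied
Row 3: (3,2)O 4/6 satisfied · (3,3)O 3/4 satisfied
Row 4: (4,1)X 2/4 satisfied · (4,2)O 2/7 not · (4,3)X 2/5 satisfied
Row 5: (5,1)X 3/5 satisfied · (5,2)X 5/7 satisfied · (5,3)X 4/5 satisfied · (5,5)X 1/2 satisfied · (5,6)O 0/1 not
Row 6: (6,1)O 0/3 not · (6,2)X 3/4 satisfied · (6,4)X 2/2 satisfied

(4,2), (5,6), (6,1)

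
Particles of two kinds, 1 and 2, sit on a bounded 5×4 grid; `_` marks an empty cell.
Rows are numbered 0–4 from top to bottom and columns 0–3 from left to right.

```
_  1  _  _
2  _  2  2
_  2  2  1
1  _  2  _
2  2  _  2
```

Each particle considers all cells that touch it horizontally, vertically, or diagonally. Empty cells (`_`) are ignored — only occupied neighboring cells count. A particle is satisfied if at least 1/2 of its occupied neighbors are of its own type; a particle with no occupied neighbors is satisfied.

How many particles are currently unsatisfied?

(0,1)1 0/2 unhappy
(1,0)2 1/2 ok
(1,2)2 3/5 ok
(1,3)2 2/3 ok
(2,1)2 4/5 ok
(2,2)2 4/5 ok
(2,3)1 0/4 unhappy
(3,0)1 0/3 unhappy
(3,2)2 4/5 ok
(4,0)2 1/2 ok
(4,1)2 2/3 ok
(4,3)2 1/1 ok
Unsatisfied: (0,1), (2,3), (3,0) — 3 in total.

3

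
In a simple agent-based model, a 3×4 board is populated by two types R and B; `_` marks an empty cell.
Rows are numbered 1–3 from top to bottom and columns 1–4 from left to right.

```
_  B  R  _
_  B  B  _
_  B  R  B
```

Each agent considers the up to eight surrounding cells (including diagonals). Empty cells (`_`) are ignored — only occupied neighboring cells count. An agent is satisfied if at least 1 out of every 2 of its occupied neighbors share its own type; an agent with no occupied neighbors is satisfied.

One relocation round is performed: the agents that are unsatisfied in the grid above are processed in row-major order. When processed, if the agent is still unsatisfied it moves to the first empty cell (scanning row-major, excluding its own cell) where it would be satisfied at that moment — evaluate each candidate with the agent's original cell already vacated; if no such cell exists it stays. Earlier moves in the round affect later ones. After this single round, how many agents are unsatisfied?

1

Initially unsatisfied (in order): (1,3), (3,3).
  (1,3): no empty cell satisfies it; stays.
  (3,3) → (1,4).
Resulting grid:
_ B R R
_ B B _
_ B _ B
Unsatisfied now: (1,3).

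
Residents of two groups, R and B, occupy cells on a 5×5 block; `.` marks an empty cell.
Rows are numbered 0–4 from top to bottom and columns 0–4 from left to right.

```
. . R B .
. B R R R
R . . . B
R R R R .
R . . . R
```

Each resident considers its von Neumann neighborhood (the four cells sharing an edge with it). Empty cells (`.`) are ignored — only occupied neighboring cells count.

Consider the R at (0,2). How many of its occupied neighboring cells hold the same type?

1

Occupied neighbors of (0,2): (1,2)=R, (0,3)=B.
Same type (R): 1 of 2.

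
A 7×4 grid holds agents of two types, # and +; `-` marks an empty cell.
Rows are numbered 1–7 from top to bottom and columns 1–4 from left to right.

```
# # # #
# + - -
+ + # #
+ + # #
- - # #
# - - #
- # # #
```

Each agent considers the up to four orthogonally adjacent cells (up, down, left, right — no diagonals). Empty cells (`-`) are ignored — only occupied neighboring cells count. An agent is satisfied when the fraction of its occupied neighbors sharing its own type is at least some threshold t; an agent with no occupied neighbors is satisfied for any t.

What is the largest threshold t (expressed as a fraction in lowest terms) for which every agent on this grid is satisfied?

(1,1)# 2/2
(1,2)# 2/3
(1,3)# 2/2
(1,4)# 1/1
(2,1)# 1/3
(2,2)+ 1/3
(3,1)+ 2/3
(3,2)+ 3/4
(3,3)# 2/3
(3,4)# 2/2
(4,1)+ 2/2
(4,2)+ 2/3
(4,3)# 3/4
(4,4)# 3/3
(5,3)# 2/2
(5,4)# 3/3
(6,1)# — no occupied neighbors
(6,4)# 2/2
(7,2)# 1/1
(7,3)# 2/2
(7,4)# 2/2
The smallest same-type fraction is 1/3 at (2,1), which reduces to 1/3. Any threshold above that leaves this agent unsatisfied.

1/3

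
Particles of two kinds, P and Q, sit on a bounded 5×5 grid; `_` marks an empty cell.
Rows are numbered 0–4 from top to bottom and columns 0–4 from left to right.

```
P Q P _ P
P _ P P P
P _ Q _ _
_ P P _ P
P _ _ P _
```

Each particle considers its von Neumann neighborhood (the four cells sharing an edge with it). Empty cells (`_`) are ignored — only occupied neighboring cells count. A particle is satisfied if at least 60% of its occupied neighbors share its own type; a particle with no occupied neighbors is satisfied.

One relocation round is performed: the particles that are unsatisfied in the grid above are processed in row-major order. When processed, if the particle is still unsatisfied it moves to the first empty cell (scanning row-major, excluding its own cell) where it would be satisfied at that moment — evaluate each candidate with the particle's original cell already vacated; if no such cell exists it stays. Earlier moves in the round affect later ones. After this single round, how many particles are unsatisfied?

Initially unsatisfied (in order): (0,0), (0,1), (0,2), (2,2), (3,2).
  (0,0) → (0,3).
  (0,1): no empty cell satisfies it; stays.
  (0,2): now satisfied by earlier moves; stays.
  (2,2): no empty cell satisfies it; stays.
  (3,2) → (1,1).
Resulting grid:
_ Q P P P
P P P P P
P _ Q _ _
_ P _ _ P
P _ _ P _
Unsatisfied now: (0,1), (2,2).

2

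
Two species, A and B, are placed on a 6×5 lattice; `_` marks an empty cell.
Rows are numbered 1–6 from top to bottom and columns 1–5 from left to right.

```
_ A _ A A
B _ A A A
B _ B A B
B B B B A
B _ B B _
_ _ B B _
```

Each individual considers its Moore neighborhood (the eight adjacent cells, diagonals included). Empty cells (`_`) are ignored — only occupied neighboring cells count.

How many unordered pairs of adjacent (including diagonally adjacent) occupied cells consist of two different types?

12

Scan each occupied cell's neighbors to the right and below (and the two forward diagonals) so each pair is counted once.
From row 1: 1 unlike of 8 pairs (running 1/8).
From row 2: 4 unlike of 10 pairs (running 5/18).
From row 3: 5 unlike of 12 pairs (running 10/30).
From row 4: 2 unlike of 12 pairs (running 12/42).
From row 5: 0 unlike of 5 pairs (running 12/47).
From row 6: 0 unlike of 1 pairs (running 12/48).
Total adjacent occupied pairs: 48; unlike-type pairs: 12.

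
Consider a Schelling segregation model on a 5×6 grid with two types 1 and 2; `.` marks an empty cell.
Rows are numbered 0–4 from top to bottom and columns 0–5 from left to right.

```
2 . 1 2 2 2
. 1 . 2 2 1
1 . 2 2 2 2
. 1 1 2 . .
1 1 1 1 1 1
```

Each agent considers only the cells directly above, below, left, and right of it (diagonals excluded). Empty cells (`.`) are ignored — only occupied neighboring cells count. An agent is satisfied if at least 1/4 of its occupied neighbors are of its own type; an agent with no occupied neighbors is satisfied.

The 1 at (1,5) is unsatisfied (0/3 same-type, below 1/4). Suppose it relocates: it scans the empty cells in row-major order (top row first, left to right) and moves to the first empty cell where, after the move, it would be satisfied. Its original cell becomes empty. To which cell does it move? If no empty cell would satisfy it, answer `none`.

(0,1)

Vacating (1,5). Empty cells in order:
  (0,1): 2/3 same-type → satisfied — stop here.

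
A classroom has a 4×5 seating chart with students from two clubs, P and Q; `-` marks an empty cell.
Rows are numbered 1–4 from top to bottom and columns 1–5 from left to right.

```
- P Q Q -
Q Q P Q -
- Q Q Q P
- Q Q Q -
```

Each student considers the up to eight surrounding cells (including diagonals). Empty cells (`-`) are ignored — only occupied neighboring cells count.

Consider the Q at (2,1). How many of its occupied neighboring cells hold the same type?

2

Occupied neighbors of (2,1): (1,2)=P, (2,2)=Q, (3,2)=Q.
Same type (Q): 2 of 3.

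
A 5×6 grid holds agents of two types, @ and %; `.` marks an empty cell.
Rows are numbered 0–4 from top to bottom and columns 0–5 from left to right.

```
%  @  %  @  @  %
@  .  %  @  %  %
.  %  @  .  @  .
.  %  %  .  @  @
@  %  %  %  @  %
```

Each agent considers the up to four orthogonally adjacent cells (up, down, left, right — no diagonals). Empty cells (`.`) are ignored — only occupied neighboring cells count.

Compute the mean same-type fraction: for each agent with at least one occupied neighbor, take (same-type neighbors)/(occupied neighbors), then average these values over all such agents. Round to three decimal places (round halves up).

Row 0: (0,0)% 0/2 · (0,1)@ 0/2 · (0,2)% 1/3 · (0,3)@ 2/3 · (0,4)@ 1/3 · (0,5)% 1/2
Row 1: (1,0)@ 0/1 · (1,2)% 1/3 · (1,3)@ 1/3 · (1,4)% 1/4 · (1,5)% 2/2
Row 2: (2,1)% 1/2 · (2,2)@ 0/3 · (2,4)@ 1/2
Row 3: (3,1)% 3/3 · (3,2)% 2/3 · (3,4)@ 3/3 · (3,5)@ 1/2
Row 4: (4,0)@ 0/1 · (4,1)% 2/3 · (4,2)% 3/3 · (4,3)% 1/2 · (4,4)@ 1/3 · (4,5)% 0/2
Sum over 24 agents: 0/2 + 0/2 + 1/3 + 2/3 + 1/3 + 1/2 + 0/1 + 1/3 + 1/3 + 1/4 + 2/2 + 1/2 + 0/3 + 1/2 + 3/3 + 2/3 + 3/3 + 1/2 + 0/1 + 2/3 + 3/3 + 1/2 + 1/3 + 0/2 = 125/12; mean = 125/12 ÷ 24 = 125/288 = 0.434027… → 0.434.

0.434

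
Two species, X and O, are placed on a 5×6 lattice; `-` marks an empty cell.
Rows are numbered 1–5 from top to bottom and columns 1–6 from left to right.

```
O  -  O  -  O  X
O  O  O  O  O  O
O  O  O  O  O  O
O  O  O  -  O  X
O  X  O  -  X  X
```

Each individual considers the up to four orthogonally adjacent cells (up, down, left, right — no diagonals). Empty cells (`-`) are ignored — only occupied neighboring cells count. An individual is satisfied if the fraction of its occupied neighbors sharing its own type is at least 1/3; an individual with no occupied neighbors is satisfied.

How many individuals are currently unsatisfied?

2

Row 1: (1,1)O 1/1 ok · (1,3)O 1/1 ok · (1,5)O 1/2 ok · (1,6)X 0/2 unhappy
Row 2: (2,1)O 3/3 ok · (2,2)O 3/3 ok · (2,3)O 4/4 ok · (2,4)O 3/3 ok · (2,5)O 4/4 ok · (2,6)O 2/3 ok
Row 3: (3,1)O 3/3 ok · (3,2)O 4/4 ok · (3,3)O 4/4 ok · (3,4)O 3/3 ok · (3,5)O 4/4 ok · (3,6)O 2/3 ok
Row 4: (4,1)O 3/3 ok · (4,2)O 3/4 ok · (4,3)O 3/3 ok · (4,5)O 1/3 ok · (4,6)X 1/3 ok
Row 5: (5,1)O 1/2 ok · (5,2)X 0/3 unhappy · (5,3)O 1/2 ok · (5,5)X 1/2 ok · (5,6)X 2/2 ok
Unsatisfied: (1,6), (5,2) — 2 in total.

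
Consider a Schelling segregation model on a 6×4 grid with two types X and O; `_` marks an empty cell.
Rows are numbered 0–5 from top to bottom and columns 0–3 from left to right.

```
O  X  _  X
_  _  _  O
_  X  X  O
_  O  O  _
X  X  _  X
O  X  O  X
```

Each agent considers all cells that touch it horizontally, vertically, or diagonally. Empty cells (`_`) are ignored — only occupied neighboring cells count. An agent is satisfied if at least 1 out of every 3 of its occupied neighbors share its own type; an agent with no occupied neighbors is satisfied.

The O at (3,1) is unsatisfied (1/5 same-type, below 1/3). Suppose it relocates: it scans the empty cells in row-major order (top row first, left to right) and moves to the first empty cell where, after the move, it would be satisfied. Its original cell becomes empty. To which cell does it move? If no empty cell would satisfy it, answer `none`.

Vacating (3,1). Empty cells in order:
  (0,2): 1/3 same-type → satisfied — stop here.

(0,2)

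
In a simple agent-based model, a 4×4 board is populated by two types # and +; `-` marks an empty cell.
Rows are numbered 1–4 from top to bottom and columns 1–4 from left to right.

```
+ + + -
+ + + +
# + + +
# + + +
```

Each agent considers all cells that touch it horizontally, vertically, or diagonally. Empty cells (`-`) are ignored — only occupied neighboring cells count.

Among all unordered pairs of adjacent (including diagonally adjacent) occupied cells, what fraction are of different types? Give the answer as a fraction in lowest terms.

Scan each occupied cell's neighbors to the right and below (and the two forward diagonals) so each pair is counted once.
From row 1: 0 unlike of 10 pairs (running 0/10).
From row 2: 2 unlike of 13 pairs (running 2/23).
From row 3: 3 unlike of 13 pairs (running 5/36).
From row 4: 1 unlike of 3 pairs (running 6/39).
Total adjacent occupied pairs: 39; unlike-type pairs: 6.
6/39 reduces to 2/13.

2/13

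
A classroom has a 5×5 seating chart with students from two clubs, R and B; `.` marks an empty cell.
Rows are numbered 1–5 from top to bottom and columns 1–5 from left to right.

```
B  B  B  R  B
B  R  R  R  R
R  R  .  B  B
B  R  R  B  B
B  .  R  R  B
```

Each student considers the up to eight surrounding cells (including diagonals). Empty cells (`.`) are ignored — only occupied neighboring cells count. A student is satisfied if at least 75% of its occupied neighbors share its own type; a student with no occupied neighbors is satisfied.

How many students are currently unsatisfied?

(1,1)B 2/3 ✗
(1,2)B 3/5 ✗
(1,3)B 1/5 ✗
(1,4)R 3/5 ✗
(1,5)B 0/3 ✗
(2,1)B 2/5 ✗
(2,2)R 3/7 ✗
(2,3)R 4/7 ✗
(2,4)R 3/7 ✗
(2,5)R 2/5 ✗
(3,1)R 3/5 ✗
(3,2)R 5/7 ✗
(3,4)B 3/7 ✗
(3,5)B 3/5 ✗
(4,1)B 1/4 ✗
(4,2)R 4/6 ✗
(4,3)R 4/6 ✗
(4,4)B 4/7 ✗
(4,5)B 4/5 ✓
(5,1)B 1/2 ✗
(5,3)R 3/4 ✓
(5,4)R 2/5 ✗
(5,5)B 2/3 ✗
Unsatisfied: (1,1), (1,2), (1,3), (1,4), (1,5), (2,1), (2,2), (2,3), (2,4), (2,5), (3,1), (3,2), (3,4), (3,5), (4,1), (4,2), (4,3), (4,4), (5,1), (5,4), (5,5) — 21 in total.

21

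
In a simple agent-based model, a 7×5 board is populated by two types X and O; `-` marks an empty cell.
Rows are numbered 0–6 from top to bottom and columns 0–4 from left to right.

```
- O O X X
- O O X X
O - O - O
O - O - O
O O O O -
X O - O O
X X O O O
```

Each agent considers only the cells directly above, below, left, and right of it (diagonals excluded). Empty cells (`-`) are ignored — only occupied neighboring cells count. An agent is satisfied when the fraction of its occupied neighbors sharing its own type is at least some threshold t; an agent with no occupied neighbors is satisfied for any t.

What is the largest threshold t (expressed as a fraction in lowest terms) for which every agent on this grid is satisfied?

(0,1)O 2/2
(0,2)O 2/3
(0,3)X 2/3
(0,4)X 2/2
(1,1)O 2/2
(1,2)O 3/4
(1,3)X 2/3
(1,4)X 2/3
(2,0)O 1/1
(2,2)O 2/2
(2,4)O 1/2
(3,0)O 2/2
(3,2)O 2/2
(3,4)O 1/1
(4,0)O 2/3
(4,1)O 3/3
(4,2)O 3/3
(4,3)O 2/2
(5,0)X 1/3
(5,1)O 1/3
(5,3)O 3/3
(5,4)O 2/2
(6,0)X 2/2
(6,1)X 1/3
(6,2)O 1/2
(6,3)O 3/3
(6,4)O 2/2
The smallest same-type fraction is 1/3 at (5,0), which reduces to 1/3. Any threshold above that leaves this agent unsatisfied.

1/3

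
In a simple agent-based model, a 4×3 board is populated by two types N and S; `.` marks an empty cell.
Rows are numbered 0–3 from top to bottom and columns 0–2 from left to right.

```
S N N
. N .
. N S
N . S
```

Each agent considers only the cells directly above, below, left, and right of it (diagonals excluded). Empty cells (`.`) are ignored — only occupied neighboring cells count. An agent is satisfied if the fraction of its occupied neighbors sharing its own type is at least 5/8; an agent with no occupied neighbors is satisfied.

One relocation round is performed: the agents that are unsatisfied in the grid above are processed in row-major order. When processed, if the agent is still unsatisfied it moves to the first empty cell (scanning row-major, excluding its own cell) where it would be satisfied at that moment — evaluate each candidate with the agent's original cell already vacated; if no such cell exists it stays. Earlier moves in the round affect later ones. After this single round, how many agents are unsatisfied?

2

Initially unsatisfied (in order): (0,0), (2,1), (2,2).
  (0,0): no empty cell satisfies it; stays.
  (2,1) → (1,2).
  (2,2): no empty cell satisfies it; stays.
Resulting grid:
S N N
. N N
. . S
N . S
Unsatisfied now: (0,0), (2,2).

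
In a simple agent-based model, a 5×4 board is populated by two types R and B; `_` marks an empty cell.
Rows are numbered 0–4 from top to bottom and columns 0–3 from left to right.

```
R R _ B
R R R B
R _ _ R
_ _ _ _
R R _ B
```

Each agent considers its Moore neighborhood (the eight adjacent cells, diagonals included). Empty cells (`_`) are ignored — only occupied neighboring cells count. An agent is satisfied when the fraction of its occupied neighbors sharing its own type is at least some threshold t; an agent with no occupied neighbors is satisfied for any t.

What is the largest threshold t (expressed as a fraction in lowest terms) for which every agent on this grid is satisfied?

1/3

Row 0: (0,0)R 3/3 · (0,1)R 4/4 · (0,3)B 1/2
Row 1: (1,0)R 4/4 · (1,1)R 5/5 · (1,2)R 3/5 · (1,3)B 1/3
Row 2: (2,0)R 2/2 · (2,3)R 1/2
Row 4: (4,0)R 1/1 · (4,1)R 1/1 · (4,3)B — no occupied neighbors
The smallest same-type fraction is 1/3 at (1,3), which reduces to 1/3. Any threshold above that leaves this agent unsatisfied.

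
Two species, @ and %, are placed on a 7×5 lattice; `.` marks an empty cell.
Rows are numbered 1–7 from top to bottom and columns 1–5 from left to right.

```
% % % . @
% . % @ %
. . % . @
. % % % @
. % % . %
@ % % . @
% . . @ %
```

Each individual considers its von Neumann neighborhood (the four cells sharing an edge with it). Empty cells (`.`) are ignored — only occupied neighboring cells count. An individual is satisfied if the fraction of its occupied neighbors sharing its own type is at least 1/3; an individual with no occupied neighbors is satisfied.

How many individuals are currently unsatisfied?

9

(1,1)% 2/2 ✓
(1,2)% 2/2 ✓
(1,3)% 2/2 ✓
(1,5)@ 0/1 ✗
(2,1)% 1/1 ✓
(2,3)% 2/3 ✓
(2,4)@ 0/2 ✗
(2,5)% 0/3 ✗
(3,3)% 2/2 ✓
(3,5)@ 1/2 ✓
(4,2)% 2/2 ✓
(4,3)% 4/4 ✓
(4,4)% 1/2 ✓
(4,5)@ 1/3 ✓
(5,2)% 3/3 ✓
(5,3)% 3/3 ✓
(5,5)% 0/2 ✗
(6,1)@ 0/2 ✗
(6,2)% 2/3 ✓
(6,3)% 2/2 ✓
(6,5)@ 0/2 ✗
(7,1)% 0/1 ✗
(7,4)@ 0/1 ✗
(7,5)% 0/2 ✗
Unsatisfied: (1,5), (2,4), (2,5), (5,5), (6,1), (6,5), (7,1), (7,4), (7,5) — 9 in total.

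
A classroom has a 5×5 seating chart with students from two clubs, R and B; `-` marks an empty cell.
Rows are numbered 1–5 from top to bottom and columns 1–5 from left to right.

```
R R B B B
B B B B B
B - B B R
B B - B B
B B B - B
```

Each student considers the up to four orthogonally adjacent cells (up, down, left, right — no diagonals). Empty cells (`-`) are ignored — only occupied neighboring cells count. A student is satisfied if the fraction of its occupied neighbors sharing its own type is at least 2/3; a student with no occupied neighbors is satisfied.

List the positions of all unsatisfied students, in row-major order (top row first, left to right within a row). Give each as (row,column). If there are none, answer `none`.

(1,1), (1,2), (3,5)

Row 1: (1,1)R 1/2 unhappy · (1,2)R 1/3 unhappy · (1,3)B 2/3 ok · (1,4)B 3/3 ok · (1,5)B 2/2 ok
Row 2: (2,1)B 2/3 ok · (2,2)B 2/3 ok · (2,3)B 4/4 ok · (2,4)B 4/4 ok · (2,5)B 2/3 ok
Row 3: (3,1)B 2/2 ok · (3,3)B 2/2 ok · (3,4)B 3/4 ok · (3,5)R 0/3 unhappy
Row 4: (4,1)B 3/3 ok · (4,2)B 2/2 ok · (4,4)B 2/2 ok · (4,5)B 2/3 ok
Row 5: (5,1)B 2/2 ok · (5,2)B 3/3 ok · (5,3)B 1/1 ok · (5,5)B 1/1 ok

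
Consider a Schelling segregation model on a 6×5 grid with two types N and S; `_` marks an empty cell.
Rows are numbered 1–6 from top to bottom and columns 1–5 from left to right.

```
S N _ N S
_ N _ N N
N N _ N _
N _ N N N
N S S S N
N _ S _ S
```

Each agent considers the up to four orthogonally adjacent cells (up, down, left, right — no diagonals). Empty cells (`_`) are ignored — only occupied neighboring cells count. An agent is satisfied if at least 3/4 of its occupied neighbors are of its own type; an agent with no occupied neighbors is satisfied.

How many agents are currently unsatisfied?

11

(1,1)S 0/1 unhappy
(1,2)N 1/2 unhappy
(1,4)N 1/2 unhappy
(1,5)S 0/2 unhappy
(2,2)N 2/2 ok
(2,4)N 3/3 ok
(2,5)N 1/2 unhappy
(3,1)N 2/2 ok
(3,2)N 2/2 ok
(3,4)N 2/2 ok
(4,1)N 2/2 ok
(4,3)N 1/2 unhappy
(4,4)N 3/4 ok
(4,5)N 2/2 ok
(5,1)N 2/3 unhappy
(5,2)S 1/2 unhappy
(5,3)S 3/4 ok
(5,4)S 1/3 unhappy
(5,5)N 1/3 unhappy
(6,1)N 1/1 ok
(6,3)S 1/1 ok
(6,5)S 0/1 unhappy
Unsatisfied: (1,1), (1,2), (1,4), (1,5), (2,5), (4,3), (5,1), (5,2), (5,4), (5,5), (6,5) — 11 in total.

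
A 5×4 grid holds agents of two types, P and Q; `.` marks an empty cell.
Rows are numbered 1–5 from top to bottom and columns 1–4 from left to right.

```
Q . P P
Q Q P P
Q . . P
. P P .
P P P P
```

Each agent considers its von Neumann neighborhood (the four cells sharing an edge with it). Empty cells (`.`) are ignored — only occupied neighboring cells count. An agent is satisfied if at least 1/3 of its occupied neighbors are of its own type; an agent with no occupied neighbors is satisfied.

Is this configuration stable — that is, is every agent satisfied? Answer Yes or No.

Yes

(1,1)Q 1/1 ✓
(1,3)P 2/2 ✓
(1,4)P 2/2 ✓
(2,1)Q 3/3 ✓
(2,2)Q 1/2 ✓
(2,3)P 2/3 ✓
(2,4)P 3/3 ✓
(3,1)Q 1/1 ✓
(3,4)P 1/1 ✓
(4,2)P 2/2 ✓
(4,3)P 2/2 ✓
(5,1)P 1/1 ✓
(5,2)P 3/3 ✓
(5,3)P 3/3 ✓
(5,4)P 1/1 ✓
All meet the threshold, so the configuration is stable.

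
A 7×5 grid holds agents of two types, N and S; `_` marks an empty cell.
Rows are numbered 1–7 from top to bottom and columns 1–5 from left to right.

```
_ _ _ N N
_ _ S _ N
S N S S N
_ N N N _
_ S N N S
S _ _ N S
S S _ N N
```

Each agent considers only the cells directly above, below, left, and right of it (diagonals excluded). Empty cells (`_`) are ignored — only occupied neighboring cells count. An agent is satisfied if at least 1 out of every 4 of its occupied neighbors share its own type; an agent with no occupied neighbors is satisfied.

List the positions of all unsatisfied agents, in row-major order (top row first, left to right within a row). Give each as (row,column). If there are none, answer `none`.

Row 1: (1,4)N 1/1 satisfied · (1,5)N 2/2 satisfied
Row 2: (2,3)S 1/1 satisfied · (2,5)N 2/2 satisfied
Row 3: (3,1)S 0/1 not · (3,2)N 1/3 satisfied · (3,3)S 2/4 satisfied · (3,4)S 1/3 satisfied · (3,5)N 1/2 satisfied
Row 4: (4,2)N 2/3 satisfied · (4,3)N 3/4 satisfied · (4,4)N 2/3 satisfied
Row 5: (5,2)S 0/2 not · (5,3)N 2/3 satisfied · (5,4)N 3/4 satisfied · (5,5)S 1/2 satisfied
Row 6: (6,1)S 1/1 satisfied · (6,4)N 2/3 satisfied · (6,5)S 1/3 satisfied
Row 7: (7,1)S 2/2 satisfied · (7,2)S 1/1 satisfied · (7,4)N 2/2 satisfied · (7,5)N 1/2 satisfied

(3,1), (5,2)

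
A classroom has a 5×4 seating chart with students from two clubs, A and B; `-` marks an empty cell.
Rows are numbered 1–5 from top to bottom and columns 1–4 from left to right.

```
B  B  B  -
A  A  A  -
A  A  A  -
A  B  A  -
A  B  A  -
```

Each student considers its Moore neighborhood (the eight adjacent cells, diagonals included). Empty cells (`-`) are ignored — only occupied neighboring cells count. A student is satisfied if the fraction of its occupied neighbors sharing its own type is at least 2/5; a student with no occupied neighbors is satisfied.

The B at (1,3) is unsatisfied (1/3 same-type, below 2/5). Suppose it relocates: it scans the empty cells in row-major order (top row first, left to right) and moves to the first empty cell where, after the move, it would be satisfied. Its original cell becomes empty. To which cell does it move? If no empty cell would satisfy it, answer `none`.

none

Vacating (1,3). Empty cells in order:
  (1,4): 0/1 same-type → still unsatisfied.
  (2,4): 0/2 same-type → still unsatisfied.
  (3,4): 0/3 same-type → still unsatisfied.
  (4,4): 0/3 same-type → still unsatisfied.
  (5,4): 0/2 same-type → still unsatisfied.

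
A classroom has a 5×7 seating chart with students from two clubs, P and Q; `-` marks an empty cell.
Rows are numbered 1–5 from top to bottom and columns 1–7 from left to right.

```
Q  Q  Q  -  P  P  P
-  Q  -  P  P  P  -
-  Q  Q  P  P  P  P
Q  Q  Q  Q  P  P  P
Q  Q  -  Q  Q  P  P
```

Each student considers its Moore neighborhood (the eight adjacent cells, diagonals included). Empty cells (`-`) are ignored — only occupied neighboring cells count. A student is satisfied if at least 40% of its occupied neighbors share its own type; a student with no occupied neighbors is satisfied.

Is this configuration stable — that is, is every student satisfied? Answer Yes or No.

Yes

Row 1: (1,1)Q 2/2 ok · (1,2)Q 3/3 ok · (1,3)Q 2/3 ok · (1,5)P 4/4 ok · (1,6)P 4/4 ok · (1,7)P 2/2 ok
Row 2: (2,2)Q 5/5 ok · (2,4)P 4/6 ok · (2,5)P 7/7 ok · (2,6)P 7/7 ok
Row 3: (3,2)Q 5/5 ok · (3,3)Q 5/7 ok · (3,4)P 4/7 ok · (3,5)P 7/8 ok · (3,6)P 7/7 ok · (3,7)P 4/4 ok
Row 4: (4,1)Q 4/4 ok · (4,2)Q 6/6 ok · (4,3)Q 6/7 ok · (4,4)Q 4/7 ok · (4,5)P 5/8 ok · (4,6)P 7/8 ok · (4,7)P 5/5 ok
Row 5: (5,1)Q 3/3 ok · (5,2)Q 4/4 ok · (5,4)Q 3/4 ok · (5,5)Q 2/5 ok · (5,6)P 4/5 ok · (5,7)P 3/3 ok
All meet the threshold, so the configuration is stable.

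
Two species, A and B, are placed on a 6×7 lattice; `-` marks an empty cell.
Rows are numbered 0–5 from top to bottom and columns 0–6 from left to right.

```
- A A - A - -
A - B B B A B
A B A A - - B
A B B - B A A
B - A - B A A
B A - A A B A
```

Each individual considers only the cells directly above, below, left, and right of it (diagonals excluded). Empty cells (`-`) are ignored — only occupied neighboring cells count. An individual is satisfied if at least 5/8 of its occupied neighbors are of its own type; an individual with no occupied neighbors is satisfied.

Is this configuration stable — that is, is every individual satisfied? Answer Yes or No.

No

Row 0: (0,1)A 1/1 ok · (0,2)A 1/2 unhappy · (0,4)A 0/1 unhappy
Row 1: (1,0)A 1/1 ok · (1,2)B 1/3 unhappy · (1,3)B 2/3 ok · (1,4)B 1/3 unhappy · (1,5)A 0/2 unhappy · (1,6)B 1/2 unhappy
Row 2: (2,0)A 2/3 ok · (2,1)B 1/3 unhappy · (2,2)A 1/4 unhappy · (2,3)A 1/2 unhappy · (2,6)B 1/2 unhappy
Row 3: (3,0)A 1/3 unhappy · (3,1)B 2/3 ok · (3,2)B 1/3 unhappy · (3,4)B 1/2 unhappy · (3,5)A 2/3 ok · (3,6)A 2/3 ok
Row 4: (4,0)B 1/2 unhappy · (4,2)A 0/1 unhappy · (4,4)B 1/3 unhappy · (4,5)A 2/4 unhappy · (4,6)A 3/3 ok
Row 5: (5,0)B 1/2 unhappy · (5,1)A 0/1 unhappy · (5,3)A 1/1 ok · (5,4)A 1/3 unhappy · (5,5)B 0/3 unhappy · (5,6)A 1/2 unhappy
For instance (0,2) has only 1/2 same-type neighbors, below 5/8.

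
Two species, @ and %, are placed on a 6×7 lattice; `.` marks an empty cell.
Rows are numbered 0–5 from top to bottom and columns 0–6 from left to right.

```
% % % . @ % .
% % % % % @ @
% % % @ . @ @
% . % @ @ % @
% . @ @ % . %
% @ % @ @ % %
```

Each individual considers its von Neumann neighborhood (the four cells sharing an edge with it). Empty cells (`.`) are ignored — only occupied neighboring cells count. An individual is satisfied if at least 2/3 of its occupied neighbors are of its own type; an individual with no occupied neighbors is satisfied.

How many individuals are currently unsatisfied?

17

Row 0: (0,0)% 2/2 satisfied · (0,1)% 3/3 satisfied · (0,2)% 2/2 satisfied · (0,4)@ 0/2 not · (0,5)% 0/2 not
Row 1: (1,0)% 3/3 satisfied · (1,1)% 4/4 satisfied · (1,2)% 4/4 satisfied · (1,3)% 2/3 satisfied · (1,4)% 1/3 not · (1,5)@ 2/4 not · (1,6)@ 2/2 satisfied
Row 2: (2,0)% 3/3 satisfied · (2,1)% 3/3 satisfied · (2,2)% 3/4 satisfied · (2,3)@ 1/3 not · (2,5)@ 2/3 satisfied · (2,6)@ 3/3 satisfied
Row 3: (3,0)% 2/2 satisfied · (3,2)% 1/3 not · (3,3)@ 3/4 satisfied · (3,4)@ 1/3 not · (3,5)% 0/3 not · (3,6)@ 1/3 not
Row 4: (4,0)% 2/2 satisfied · (4,2)@ 1/3 not · (4,3)@ 3/4 satisfied · (4,4)% 0/3 not · (4,6)% 1/2 not
Row 5: (5,0)% 1/2 not · (5,1)@ 0/2 not · (5,2)% 0/3 not · (5,3)@ 2/3 satisfied · (5,4)@ 1/3 not · (5,5)% 1/2 not · (5,6)% 2/2 satisfied
Unsatisfied: (0,4), (0,5), (1,4), (1,5), (2,3), (3,2), (3,4), (3,5), (3,6), (4,2), (4,4), (4,6), (5,0), (5,1), (5,2), (5,4), (5,5) — 17 in total.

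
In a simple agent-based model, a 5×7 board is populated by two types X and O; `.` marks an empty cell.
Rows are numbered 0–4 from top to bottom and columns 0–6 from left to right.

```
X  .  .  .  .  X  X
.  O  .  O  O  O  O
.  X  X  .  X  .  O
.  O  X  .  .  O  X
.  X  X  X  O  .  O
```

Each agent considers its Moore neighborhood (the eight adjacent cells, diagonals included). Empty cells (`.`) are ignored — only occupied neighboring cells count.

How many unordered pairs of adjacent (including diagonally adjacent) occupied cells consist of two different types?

Scan each occupied cell's neighbors to the right and below (and the two forward diagonals) so each pair is counted once.
From row 0: 6 unlike of 7 pairs (running 6/7).
From row 1: 6 unlike of 11 pairs (running 12/18).
From row 2: 4 unlike of 8 pairs (running 16/26).
From row 3: 5 unlike of 10 pairs (running 21/36).
From row 4: 1 unlike of 3 pairs (running 22/39).
Total adjacent occupied pairs: 39; unlike-type pairs: 22.

22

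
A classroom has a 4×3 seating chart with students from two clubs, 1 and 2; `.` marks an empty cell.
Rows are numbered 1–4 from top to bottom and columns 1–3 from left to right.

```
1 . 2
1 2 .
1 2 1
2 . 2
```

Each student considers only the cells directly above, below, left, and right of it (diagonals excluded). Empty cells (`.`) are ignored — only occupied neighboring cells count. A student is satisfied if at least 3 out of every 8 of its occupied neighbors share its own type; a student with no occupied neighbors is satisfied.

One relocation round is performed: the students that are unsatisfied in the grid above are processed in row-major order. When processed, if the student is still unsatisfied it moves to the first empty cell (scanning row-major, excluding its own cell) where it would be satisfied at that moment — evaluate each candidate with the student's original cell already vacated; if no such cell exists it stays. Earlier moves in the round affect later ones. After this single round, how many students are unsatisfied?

0

Initially unsatisfied (in order): (3,1), (3,2), (3,3), (4,1), (4,3).
  (3,1): no empty cell satisfies it; stays.
  (3,2) → (1,2).
  (3,3) → (3,2).
  (4,1) → (2,3).
  (4,3): now satisfied by earlier moves; stays.
Resulting grid:
1 2 2
1 2 2
1 1 .
. . 2
All satisfied now.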